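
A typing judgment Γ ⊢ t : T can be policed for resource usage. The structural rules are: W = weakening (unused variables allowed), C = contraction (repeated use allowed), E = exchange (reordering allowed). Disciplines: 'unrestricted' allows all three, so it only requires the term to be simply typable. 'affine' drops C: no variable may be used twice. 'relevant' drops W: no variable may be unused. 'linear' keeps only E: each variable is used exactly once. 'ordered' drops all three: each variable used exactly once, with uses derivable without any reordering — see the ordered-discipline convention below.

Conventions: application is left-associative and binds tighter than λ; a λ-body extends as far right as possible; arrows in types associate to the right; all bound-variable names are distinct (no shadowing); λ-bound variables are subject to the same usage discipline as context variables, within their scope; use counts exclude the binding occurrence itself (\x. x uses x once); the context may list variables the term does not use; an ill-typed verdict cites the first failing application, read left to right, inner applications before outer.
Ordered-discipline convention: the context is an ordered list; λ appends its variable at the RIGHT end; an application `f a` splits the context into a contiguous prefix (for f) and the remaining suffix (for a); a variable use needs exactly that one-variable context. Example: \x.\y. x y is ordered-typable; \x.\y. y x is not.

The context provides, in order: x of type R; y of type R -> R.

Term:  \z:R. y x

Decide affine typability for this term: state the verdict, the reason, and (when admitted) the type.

yes — none of x, y, z used more than once; term : R -> R
counts: x ×1; y ×1; z (λ-bound) ×0
order of uses: y, x
typing: well-typed — term : R -> R
all disciplines: ordered ✗, linear ✗, affine ✓, relevant ✗, unrestricted ✓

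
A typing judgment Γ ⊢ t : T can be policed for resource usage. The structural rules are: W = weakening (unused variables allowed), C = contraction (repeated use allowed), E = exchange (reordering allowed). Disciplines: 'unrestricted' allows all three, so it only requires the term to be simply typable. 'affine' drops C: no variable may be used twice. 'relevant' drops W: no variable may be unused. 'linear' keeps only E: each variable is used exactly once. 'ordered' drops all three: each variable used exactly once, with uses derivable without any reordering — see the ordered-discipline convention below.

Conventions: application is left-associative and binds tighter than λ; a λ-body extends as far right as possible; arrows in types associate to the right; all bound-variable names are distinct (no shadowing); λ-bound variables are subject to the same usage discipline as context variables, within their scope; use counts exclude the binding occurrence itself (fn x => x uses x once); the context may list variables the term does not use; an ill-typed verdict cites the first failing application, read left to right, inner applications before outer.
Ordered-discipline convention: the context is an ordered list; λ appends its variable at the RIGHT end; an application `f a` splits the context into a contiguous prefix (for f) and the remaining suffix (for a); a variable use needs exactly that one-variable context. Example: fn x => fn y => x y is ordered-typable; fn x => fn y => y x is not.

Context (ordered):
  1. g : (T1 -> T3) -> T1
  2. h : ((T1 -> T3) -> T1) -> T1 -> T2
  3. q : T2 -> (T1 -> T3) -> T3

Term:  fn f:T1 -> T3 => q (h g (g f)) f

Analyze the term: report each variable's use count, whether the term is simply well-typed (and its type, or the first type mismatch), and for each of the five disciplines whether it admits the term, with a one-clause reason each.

use counts: g ×2, h ×1, q ×1, f (λ-bound) ×2
uses in reading order: q, h, g, g, f, f
typing: ✓ — (T1 -> T3) -> T3
ordered ✗ (uses contraction: g ×2, f ×2)
linear ✗ (uses contraction: g ×2, f ×2)
affine ✗ (uses contraction: g ×2, f ×2)
relevant ✓ (every one of g, h, q, f appears)
unrestricted ✓ (simply typable at (T1 -> T3) -> T3; W, C, E all held)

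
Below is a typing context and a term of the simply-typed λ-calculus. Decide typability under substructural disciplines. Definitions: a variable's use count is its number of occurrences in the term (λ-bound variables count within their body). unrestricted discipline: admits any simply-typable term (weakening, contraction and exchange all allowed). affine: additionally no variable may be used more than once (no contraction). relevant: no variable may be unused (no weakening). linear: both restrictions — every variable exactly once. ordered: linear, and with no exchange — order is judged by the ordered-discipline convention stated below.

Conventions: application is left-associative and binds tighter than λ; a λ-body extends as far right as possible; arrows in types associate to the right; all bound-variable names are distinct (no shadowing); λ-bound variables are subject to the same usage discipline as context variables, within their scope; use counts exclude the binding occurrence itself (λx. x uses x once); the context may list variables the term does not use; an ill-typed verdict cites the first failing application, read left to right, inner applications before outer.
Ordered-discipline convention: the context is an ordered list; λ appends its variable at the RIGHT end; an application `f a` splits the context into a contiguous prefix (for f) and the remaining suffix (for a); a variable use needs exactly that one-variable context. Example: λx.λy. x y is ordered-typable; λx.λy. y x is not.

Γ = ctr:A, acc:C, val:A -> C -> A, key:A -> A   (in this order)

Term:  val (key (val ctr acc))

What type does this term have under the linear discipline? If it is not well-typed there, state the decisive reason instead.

not well-typed under linear — repeated use of val ×2
use counts: ctr=1; acc=1; val=2; key=1
left-to-right use order: val, key, val, ctr, acc
typing: ✓ — C -> A
across the five disciplines: ordered ✗, linear ✗, affine ✗, relevant ✓, unrestricted ✓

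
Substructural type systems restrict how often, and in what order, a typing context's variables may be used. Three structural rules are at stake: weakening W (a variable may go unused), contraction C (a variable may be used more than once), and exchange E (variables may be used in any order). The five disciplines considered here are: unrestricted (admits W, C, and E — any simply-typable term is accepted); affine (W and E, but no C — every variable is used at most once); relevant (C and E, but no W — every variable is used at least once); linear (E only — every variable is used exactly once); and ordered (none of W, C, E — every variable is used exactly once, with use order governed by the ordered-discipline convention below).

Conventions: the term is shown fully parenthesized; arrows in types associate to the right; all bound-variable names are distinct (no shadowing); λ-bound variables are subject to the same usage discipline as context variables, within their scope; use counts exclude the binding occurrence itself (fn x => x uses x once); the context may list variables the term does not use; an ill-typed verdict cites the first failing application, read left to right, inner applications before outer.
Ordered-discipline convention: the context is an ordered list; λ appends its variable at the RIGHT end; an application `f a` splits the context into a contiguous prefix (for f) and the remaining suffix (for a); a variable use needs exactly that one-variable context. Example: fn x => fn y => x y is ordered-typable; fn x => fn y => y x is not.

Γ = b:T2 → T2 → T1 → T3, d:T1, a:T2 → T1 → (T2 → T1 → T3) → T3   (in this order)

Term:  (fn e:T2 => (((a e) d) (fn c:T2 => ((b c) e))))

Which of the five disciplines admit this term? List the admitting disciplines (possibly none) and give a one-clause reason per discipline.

admitted by: relevant, unrestricted
usage: b ×1; d ×1; a ×1; e (bound) ×2; c (bound) ×1
uses in reading order: a, e, d, b, c, e
typing: ✓ — T2 → T3
ordered: ✗ — e ×2 used more than once (contraction)
linear: ✗ — e ×2 used more than once (contraction)
affine: ✗ — e ×2 used more than once (contraction)
relevant: ✓ — b, d, a, e, c: all used, weakening unneeded
unrestricted: ✓ — type-checks (T2 → T3) and nothing is barred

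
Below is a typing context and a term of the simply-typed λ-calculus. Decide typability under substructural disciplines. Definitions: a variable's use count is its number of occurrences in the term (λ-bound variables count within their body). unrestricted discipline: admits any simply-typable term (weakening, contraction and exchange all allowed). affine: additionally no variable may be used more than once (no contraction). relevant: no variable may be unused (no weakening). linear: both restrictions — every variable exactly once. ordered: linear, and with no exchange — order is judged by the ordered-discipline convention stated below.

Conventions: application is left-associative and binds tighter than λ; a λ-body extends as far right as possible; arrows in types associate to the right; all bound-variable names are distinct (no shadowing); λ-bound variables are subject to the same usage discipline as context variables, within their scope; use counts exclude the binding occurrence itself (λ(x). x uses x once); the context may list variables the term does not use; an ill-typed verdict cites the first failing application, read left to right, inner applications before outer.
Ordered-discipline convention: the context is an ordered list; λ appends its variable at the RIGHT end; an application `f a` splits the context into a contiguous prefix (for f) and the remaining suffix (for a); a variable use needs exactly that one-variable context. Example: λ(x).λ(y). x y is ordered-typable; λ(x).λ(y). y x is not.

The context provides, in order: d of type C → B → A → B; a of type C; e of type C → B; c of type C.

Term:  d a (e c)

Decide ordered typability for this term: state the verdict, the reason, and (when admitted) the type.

yes — d, a, e, c once each; derivable with no W/C/E; term : A → B
usage: d ×1, a ×1, e ×1, c ×1
uses in reading order: d, a, e, c
typing: well-typed at A → B
per-discipline verdicts: ordered ✓, linear ✓, affine ✓, relevant ✓, unrestricted ✓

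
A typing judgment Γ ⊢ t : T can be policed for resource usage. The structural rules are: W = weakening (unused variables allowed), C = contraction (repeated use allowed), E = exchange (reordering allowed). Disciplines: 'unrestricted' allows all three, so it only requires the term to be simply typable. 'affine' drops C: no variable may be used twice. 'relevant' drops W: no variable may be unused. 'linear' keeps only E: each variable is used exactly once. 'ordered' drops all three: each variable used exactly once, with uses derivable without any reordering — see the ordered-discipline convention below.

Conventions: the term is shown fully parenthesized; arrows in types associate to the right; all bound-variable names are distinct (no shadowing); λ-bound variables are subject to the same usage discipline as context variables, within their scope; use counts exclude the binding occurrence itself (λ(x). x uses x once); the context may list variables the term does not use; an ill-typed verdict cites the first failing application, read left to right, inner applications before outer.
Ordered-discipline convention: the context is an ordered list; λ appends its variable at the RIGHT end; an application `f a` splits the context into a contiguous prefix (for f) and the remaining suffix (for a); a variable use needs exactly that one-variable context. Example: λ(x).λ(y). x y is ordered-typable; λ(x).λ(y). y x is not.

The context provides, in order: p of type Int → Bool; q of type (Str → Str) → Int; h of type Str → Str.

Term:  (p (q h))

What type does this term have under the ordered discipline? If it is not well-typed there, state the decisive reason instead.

term : Bool
counts: p: 1×, q: 1×, h: 1×
order of uses: p, q, h
typing: well-typed — term : Bool
per-discipline verdicts: ordered ✓, linear ✓, affine ✓, relevant ✓, unrestricted ✓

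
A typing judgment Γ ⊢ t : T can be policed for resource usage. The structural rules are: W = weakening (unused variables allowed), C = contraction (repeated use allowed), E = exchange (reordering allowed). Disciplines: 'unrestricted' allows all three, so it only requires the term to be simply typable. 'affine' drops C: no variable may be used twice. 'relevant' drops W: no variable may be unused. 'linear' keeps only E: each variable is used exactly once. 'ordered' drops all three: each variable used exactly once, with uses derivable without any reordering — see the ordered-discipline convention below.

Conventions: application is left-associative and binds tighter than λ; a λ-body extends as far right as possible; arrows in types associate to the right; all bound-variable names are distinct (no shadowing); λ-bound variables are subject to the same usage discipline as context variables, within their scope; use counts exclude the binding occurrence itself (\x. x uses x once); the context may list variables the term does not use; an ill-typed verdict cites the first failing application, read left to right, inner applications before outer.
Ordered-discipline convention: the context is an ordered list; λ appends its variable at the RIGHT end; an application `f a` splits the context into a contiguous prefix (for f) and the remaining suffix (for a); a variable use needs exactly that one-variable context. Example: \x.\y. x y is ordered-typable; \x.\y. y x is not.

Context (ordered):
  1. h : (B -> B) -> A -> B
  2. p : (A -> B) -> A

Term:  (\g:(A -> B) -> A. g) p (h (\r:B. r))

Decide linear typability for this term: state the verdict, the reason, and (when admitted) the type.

yes — single use per variable (h, p, g, r); term : A
counts: h=1, p=1, g [bound]=1, r [bound]=1
use order (left to right): g, p, h, r
typing: well-typed at A
across the five disciplines: ordered ✗ | linear ✓ | affine ✓ | relevant ✓ | unrestricted ✓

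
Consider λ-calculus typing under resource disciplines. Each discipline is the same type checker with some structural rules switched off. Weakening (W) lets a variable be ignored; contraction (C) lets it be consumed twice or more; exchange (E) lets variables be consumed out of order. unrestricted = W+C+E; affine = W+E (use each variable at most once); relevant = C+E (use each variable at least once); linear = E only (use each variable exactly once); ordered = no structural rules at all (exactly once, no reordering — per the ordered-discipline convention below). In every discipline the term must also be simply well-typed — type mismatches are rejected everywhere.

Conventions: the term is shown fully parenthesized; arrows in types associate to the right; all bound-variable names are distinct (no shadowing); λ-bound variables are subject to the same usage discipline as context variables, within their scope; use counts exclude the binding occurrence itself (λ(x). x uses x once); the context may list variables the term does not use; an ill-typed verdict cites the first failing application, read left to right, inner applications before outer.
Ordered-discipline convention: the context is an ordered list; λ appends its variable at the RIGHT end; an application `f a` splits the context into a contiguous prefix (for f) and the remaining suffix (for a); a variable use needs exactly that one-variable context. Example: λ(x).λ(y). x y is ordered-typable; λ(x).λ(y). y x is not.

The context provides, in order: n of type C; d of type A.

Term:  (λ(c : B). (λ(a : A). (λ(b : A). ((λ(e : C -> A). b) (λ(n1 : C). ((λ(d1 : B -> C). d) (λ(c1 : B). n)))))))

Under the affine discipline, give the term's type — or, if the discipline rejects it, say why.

term : B -> A -> A -> A
variable uses: n ×1; d ×1; c (bound) ×0; a (bound) ×0; b (bound) ×1; e (bound) ×0; n1 (bound) ×0; d1 (bound) ×0; c1 (bound) ×0
left-to-right use order: b, d, n
typing: ✓ — B -> A -> A -> A
summary: ordered ✗ | linear ✗ | affine ✓ | relevant ✗ | unrestricted ✓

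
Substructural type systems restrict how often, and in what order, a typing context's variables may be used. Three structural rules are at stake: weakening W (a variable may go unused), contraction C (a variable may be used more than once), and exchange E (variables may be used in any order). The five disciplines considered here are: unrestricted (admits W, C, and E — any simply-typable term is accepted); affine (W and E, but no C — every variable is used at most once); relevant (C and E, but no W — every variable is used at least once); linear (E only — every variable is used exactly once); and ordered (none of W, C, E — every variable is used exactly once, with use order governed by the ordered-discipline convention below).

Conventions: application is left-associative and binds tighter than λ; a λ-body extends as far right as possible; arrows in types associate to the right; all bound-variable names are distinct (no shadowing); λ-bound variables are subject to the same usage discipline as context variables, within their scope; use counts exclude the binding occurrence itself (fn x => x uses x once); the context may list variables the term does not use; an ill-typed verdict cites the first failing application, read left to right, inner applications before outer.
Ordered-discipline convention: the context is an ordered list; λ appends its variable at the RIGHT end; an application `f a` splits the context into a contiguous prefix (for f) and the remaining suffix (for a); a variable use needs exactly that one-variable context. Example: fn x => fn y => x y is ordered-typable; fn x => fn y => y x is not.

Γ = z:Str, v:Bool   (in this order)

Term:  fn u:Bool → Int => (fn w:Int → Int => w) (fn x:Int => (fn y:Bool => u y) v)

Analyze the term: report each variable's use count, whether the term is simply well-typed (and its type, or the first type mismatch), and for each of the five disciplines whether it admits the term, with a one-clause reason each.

usage: z ×0; v ×1; u (bound) ×1; w (bound) ×1; x (bound) ×0; y (bound) ×1
uses in reading order: w, u, y, v
typing: ✓ — (Bool → Int) → Int → Int
ordered: ✗ — unused: z, x — weakening required
linear: ✗ — unused: z, x — weakening required
affine: ✓ — no duplicate uses among z, v, u, w, x, y
relevant: ✗ — unused: z, x — weakening required
unrestricted: ✓ — type-checks ((Bool → Int) → Int → Int) and nothing is barred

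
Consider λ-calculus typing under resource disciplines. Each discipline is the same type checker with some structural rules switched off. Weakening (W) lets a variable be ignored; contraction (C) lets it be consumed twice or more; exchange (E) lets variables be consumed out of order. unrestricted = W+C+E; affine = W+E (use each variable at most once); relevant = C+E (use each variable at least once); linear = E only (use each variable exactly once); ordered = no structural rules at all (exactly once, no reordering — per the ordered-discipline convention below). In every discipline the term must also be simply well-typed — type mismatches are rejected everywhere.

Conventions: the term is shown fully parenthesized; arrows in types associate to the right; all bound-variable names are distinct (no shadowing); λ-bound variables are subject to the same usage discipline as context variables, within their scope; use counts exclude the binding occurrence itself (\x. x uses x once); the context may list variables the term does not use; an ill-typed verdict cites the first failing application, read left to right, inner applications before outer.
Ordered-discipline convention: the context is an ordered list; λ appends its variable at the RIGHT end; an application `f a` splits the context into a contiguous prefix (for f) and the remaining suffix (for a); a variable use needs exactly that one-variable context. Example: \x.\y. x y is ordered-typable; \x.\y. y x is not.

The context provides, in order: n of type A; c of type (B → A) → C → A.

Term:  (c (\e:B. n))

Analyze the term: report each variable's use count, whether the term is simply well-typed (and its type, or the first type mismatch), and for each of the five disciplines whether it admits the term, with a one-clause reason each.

counts: n: 1×; c: 1×; e [bound]: 0×
use order (left to right): c, n
typing: well-typed at C → A
ordered: ✗ — e left unused
linear: ✗ — e left unused
affine: ✓ — n, c, e: no repeats, contraction unneeded
relevant: ✗ — e left unused
unrestricted: ✓ — typability at C → A is all that's needed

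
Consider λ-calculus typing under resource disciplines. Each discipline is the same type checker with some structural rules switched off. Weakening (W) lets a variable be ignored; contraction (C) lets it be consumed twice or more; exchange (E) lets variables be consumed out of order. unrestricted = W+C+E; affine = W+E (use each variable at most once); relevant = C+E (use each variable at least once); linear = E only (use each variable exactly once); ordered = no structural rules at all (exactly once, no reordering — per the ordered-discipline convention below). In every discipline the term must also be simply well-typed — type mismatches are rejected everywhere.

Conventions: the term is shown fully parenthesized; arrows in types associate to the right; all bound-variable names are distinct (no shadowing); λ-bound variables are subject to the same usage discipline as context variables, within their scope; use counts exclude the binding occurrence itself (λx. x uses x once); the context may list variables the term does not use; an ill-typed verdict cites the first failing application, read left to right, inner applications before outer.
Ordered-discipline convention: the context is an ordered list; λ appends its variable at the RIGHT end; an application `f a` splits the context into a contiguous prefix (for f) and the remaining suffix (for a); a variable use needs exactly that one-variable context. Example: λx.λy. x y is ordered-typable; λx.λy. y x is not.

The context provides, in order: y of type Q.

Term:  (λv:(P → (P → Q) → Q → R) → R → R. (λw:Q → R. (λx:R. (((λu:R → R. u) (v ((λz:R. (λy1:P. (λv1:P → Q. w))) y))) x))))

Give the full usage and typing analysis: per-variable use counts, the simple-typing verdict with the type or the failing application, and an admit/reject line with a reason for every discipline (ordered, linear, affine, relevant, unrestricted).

use counts: y: 1×, v (bound): 1×, w (bound): 1×, x (bound): 1×, u (bound): 1×, z (bound): 0×, y1 (bound): 0×, v1 (bound): 0×
left-to-right use order: u, v, w, y, x
typing: ill-typed: a function awaiting R gets Q
ordered: ✗ — fails simple typing
linear: ✗ — a type mismatch blocks all five
affine: ✗ — the type mismatch rejects it
relevant: ✗ — not simply typable
unrestricted: ✗ — fails simple typing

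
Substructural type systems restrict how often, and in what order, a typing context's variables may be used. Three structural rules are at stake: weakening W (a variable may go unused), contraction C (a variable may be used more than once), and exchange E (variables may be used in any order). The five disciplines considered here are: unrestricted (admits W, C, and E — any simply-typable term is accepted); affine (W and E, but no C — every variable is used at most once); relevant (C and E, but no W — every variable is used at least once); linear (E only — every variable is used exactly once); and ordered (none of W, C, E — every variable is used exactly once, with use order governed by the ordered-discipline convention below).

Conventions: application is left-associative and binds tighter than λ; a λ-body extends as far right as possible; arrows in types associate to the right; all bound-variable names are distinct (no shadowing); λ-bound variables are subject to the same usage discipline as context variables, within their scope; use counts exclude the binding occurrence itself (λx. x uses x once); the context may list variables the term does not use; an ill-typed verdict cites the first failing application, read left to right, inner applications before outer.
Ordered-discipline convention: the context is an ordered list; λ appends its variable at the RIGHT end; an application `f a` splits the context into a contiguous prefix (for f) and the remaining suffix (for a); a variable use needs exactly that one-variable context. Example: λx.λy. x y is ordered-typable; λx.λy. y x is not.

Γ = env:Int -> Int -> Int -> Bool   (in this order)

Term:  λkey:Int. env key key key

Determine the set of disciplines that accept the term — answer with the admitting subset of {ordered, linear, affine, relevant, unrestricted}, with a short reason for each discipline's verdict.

admitted by: relevant, unrestricted
use counts: env=1; key (λ-bound)=3
order of uses: env, key, key, key
typing: ✓ — Int -> Bool
ordered ✗ (repeated use of key ×3)
linear ✗ (repeated use of key ×3)
affine ✗ (repeated use of key ×3)
relevant ✓ (every one of env, key appears)
unrestricted ✓ (well-typed at Int -> Bool; no restrictions here)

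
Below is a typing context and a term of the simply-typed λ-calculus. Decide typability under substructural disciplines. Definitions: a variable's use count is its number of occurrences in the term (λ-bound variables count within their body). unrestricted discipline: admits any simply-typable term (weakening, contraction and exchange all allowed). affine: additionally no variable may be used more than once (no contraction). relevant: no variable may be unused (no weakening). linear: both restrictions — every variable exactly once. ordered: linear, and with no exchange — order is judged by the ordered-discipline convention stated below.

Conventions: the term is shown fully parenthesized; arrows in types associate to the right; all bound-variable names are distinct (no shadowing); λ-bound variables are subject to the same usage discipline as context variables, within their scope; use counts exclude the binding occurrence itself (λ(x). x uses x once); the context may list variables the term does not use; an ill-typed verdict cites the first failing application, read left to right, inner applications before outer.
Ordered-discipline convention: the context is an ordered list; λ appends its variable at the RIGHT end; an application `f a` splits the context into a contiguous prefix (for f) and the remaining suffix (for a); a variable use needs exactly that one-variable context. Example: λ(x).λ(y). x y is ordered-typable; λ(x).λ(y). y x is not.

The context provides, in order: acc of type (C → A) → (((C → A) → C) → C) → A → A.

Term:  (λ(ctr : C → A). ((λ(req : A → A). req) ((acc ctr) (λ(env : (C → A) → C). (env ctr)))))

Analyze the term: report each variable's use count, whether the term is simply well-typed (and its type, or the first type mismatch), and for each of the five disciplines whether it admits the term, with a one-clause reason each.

use counts: acc: 1×, ctr (λ-bound): 2×, req (λ-bound): 1×, env (λ-bound): 1×
use order (left to right): req, acc, ctr, env, ctr
typing: ✓ — (C → A) → A → A
ordered ✗ (repeated use of ctr ×2)
linear ✗ (repeated use of ctr ×2)
affine ✗ (repeated use of ctr ×2)
relevant ✓ (at least one use each (acc, ctr, req, env))
unrestricted ✓ (simply typable at (C → A) → A → A; W, C, E all held)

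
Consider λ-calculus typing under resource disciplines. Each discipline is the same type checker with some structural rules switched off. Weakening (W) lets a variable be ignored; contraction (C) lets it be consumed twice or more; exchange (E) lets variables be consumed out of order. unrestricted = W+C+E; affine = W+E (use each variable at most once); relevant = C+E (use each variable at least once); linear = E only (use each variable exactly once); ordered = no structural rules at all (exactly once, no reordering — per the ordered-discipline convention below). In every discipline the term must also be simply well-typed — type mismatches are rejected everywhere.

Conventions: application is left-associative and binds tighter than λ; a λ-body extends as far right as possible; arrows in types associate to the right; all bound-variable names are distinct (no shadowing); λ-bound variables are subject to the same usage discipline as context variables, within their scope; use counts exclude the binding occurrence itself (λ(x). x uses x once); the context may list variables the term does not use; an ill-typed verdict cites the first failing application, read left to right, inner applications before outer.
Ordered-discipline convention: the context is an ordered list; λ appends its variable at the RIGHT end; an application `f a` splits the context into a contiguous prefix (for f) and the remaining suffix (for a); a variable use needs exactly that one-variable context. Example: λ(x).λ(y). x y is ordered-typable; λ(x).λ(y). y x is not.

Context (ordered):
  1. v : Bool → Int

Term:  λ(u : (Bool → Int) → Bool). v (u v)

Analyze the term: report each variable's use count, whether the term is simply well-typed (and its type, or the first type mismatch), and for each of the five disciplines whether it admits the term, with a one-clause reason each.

variable uses: v=2, u (λ-bound)=1
uses in reading order: v, u, v
typing: ✓ — ((Bool → Int) → Bool) → Int
ordered: ✗ — v ×2 used more than once (contraction)
linear: ✗ — v ×2 used more than once (contraction)
affine: ✗ — v ×2 used more than once (contraction)
relevant: ✓ — at least one use each (v, u)
unrestricted: ✓ — type-checks (((Bool → Int) → Bool) → Int) and nothing is barred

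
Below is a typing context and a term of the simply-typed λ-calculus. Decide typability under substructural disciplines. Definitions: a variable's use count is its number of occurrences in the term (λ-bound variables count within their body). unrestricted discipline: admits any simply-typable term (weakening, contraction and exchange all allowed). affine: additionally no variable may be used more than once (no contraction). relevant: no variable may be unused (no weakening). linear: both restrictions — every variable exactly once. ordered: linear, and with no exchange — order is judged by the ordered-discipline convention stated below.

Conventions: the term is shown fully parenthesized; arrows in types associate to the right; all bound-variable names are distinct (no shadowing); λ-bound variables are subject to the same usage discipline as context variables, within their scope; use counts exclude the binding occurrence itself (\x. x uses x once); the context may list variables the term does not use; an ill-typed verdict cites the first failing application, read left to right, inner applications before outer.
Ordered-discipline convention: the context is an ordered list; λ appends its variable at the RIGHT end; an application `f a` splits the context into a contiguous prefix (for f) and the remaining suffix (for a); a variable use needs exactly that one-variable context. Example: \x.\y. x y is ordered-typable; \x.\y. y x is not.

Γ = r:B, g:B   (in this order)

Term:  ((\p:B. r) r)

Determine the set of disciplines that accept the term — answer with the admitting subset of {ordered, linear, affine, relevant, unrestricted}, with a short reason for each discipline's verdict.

admitted in: unrestricted
counts: r: 2×; g: 0×; p (bound): 0×
left-to-right use order: r, r
typing: well-typed — term : B
ordered ✗ (needs contraction — r ×2; needs weakening: g, p unused)
linear ✗ (needs contraction — r ×2; needs weakening: g, p unused)
affine ✗ (needs contraction — r ×2)
relevant ✗ (needs weakening: g, p unused)
unrestricted ✓ (well-typed at B; no restrictions here)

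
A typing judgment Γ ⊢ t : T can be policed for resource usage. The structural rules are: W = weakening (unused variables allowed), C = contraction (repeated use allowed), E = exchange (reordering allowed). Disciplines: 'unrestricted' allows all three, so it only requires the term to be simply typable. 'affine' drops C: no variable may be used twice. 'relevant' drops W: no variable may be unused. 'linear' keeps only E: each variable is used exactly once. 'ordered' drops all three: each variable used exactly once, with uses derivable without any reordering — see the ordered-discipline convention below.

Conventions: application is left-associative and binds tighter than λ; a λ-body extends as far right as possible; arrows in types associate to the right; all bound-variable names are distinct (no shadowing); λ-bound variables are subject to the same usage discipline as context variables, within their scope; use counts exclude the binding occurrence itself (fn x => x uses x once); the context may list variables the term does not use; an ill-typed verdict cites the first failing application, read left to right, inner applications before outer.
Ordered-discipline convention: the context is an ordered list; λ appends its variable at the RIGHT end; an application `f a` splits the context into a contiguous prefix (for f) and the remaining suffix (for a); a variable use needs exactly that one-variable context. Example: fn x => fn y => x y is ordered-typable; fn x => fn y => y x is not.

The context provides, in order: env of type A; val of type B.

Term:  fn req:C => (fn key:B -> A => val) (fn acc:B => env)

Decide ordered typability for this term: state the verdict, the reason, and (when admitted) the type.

no — unused: req, key, acc — weakening required
usage: env ×1; val ×1; req [bound] ×0; key [bound] ×0; acc [bound] ×0
use order (left to right): val, env
typing: the term checks, with type C -> B
across the five disciplines: ordered ✗, linear ✗, affine ✓, relevant ✗, unrestricted ✓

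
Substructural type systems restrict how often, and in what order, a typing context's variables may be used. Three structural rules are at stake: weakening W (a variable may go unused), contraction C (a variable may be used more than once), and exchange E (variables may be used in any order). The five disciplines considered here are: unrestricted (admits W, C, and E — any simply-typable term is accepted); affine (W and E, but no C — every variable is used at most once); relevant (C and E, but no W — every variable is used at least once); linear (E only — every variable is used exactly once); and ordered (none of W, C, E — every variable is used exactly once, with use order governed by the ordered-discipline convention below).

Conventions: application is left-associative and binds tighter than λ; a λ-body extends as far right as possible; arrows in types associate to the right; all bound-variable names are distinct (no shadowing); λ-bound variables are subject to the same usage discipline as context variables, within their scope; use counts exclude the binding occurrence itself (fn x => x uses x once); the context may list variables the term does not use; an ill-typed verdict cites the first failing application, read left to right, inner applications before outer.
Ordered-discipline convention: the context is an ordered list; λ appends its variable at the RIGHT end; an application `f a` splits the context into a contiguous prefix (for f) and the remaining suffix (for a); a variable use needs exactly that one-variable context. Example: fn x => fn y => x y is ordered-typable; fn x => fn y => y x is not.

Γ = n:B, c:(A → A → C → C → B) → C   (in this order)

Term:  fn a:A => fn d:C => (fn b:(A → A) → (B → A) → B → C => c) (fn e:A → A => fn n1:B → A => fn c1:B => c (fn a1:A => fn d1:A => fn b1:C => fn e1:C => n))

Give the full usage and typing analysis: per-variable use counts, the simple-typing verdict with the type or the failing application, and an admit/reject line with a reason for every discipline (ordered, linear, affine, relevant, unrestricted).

use counts: n: 1, c: 2, a [bound]: 0, d [bound]: 0, b [bound]: 0, e [bound]: 0, n1 [bound]: 0, c1 [bound]: 0, a1 [bound]: 0, d1 [bound]: 0, b1 [bound]: 0, e1 [bound]: 0
left-to-right use order: c, c, n
typing: the term checks, with type A → C → (A → A → C → C → B) → C
ordered ✗ (needs contraction — c ×2; unused: a, d, b, e, n1, c1, a1, d1, b1, e1 — weakening required)
linear ✗ (needs contraction — c ×2; unused: a, d, b, e, n1, c1, a1, d1, b1, e1 — weakening required)
affine ✗ (needs contraction — c ×2)
relevant ✗ (unused: a, d, b, e, n1, c1, a1, d1, b1, e1 — weakening required)
unrestricted ✓ (well-typed at A → C → (A → A → C → C → B) → C; no restrictions here)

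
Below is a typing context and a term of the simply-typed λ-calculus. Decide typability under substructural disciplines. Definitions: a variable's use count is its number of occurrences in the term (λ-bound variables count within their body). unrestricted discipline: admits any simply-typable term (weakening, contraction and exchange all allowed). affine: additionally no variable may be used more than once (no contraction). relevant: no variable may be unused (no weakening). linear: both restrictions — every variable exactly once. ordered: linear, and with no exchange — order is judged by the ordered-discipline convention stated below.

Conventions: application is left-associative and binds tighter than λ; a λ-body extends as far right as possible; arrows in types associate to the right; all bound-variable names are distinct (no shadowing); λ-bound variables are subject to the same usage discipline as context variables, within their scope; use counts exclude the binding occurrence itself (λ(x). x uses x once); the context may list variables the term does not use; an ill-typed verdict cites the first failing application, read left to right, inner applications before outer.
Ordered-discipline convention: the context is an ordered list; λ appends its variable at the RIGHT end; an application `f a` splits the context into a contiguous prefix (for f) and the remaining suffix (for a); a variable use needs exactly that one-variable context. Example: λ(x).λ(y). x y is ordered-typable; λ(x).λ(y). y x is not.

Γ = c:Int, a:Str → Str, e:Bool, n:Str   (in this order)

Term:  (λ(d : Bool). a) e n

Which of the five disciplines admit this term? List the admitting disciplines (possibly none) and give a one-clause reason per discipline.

admitted by: affine, unrestricted
variable uses: c: 0×; a: 1×; e: 1×; n: 1×; d (λ-bound): 0×
order of uses: a, e, n
typing: well-typed at Str
ordered ✗ (c, d never used (weakening))
linear ✗ (c, d never used (weakening))
affine ✓ (no duplicate uses among c, a, e, n, d)
relevant ✗ (c, d never used (weakening))
unrestricted ✓ (typability at Str is all that's needed)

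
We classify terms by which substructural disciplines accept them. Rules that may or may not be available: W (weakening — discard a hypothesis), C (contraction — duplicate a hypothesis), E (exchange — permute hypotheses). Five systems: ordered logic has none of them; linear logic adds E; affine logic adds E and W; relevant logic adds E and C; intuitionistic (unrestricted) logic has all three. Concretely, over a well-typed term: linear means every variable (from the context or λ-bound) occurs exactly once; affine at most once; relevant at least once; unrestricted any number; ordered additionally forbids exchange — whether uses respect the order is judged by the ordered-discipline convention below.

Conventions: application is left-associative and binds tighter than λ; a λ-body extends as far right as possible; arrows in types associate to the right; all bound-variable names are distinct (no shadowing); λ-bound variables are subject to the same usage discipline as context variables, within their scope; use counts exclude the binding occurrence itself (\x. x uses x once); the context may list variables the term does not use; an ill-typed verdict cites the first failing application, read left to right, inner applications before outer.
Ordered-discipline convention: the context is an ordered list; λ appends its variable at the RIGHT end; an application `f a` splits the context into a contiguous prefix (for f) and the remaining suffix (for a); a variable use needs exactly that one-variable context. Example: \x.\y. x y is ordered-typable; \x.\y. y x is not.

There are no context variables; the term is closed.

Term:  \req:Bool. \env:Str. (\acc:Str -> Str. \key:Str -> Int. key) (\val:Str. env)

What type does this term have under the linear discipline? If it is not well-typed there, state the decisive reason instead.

not well-typed under linear — needs weakening: req, acc, val unused
usage: req (bound)=0; env (bound)=1; acc (bound)=0; key (bound)=1; val (bound)=0
use order (left to right): key, env
typing: well-typed at Bool -> Str -> (Str -> Int) -> Str -> Int
across the five disciplines: ordered ✗, linear ✗, affine ✓, relevant ✗, unrestricted ✓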